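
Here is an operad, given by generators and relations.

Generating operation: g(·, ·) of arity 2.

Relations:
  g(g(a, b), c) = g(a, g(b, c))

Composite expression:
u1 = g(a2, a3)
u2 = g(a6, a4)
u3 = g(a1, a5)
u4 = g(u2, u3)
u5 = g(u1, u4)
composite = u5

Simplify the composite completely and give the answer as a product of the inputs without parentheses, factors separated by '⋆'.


a2 ⋆ a3 ⋆ a6 ⋆ a4 ⋆ a1 ⋆ a5

Under associativity of g, the answer is the a's in reading order.
g(a2, a3) flattens to a2 ⋆ a3
g(a6, a4) flattens to a6 ⋆ a4
g(a1, a5) flattens to a1 ⋆ a5
g(g(a6, a4), g(a1, a5)) flattens to a6 ⋆ a4 ⋆ a1 ⋆ a5
g(g(a2, a3), g(g(a6, a4), g(a1, a5))) flattens to a2 ⋆ a3 ⋆ a6 ⋆ a4 ⋆ a1 ⋆ a5


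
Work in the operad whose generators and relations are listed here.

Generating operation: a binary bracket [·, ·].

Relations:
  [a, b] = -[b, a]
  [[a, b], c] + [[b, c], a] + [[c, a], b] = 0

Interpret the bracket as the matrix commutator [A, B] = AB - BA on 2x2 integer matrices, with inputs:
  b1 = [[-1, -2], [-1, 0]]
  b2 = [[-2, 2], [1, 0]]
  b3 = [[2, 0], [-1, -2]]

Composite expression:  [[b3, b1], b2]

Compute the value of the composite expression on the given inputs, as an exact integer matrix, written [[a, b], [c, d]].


[[-18, -24], [-6, 18]]

[b3, b1] = [[-2, -8], [5, 2]]
[[b3, b1], b2] = [[-18, -24], [-6, 18]]


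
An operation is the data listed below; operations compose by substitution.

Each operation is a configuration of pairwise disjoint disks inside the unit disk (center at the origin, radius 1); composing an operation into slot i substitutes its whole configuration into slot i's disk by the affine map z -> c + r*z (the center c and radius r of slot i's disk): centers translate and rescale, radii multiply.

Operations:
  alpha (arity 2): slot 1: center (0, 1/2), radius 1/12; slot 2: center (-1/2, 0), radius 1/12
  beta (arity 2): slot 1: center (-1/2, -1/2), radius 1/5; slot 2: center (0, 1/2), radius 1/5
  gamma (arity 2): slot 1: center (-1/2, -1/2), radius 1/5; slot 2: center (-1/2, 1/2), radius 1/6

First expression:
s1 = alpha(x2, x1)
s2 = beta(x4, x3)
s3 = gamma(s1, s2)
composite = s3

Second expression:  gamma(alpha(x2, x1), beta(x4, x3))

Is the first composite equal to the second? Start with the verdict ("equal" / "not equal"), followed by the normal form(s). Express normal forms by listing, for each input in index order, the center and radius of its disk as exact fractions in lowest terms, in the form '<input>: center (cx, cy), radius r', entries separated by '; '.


equal; both compose to x1: center (-3/5, -1/2), radius 1/60; x2: center (-1/2, -2/5), radius 1/60; x3: center (-1/2, 7/12), radius 1/30; x4: center (-7/12, 5/12), radius 1/30

Normal form of the first expression: x1: center (-3/5, -1/2), radius 1/60; x2: center (-1/2, -2/5), radius 1/60; x3: center (-1/2, 7/12), radius 1/30; x4: center (-7/12, 5/12), radius 1/30
Normal form of the second expression: x1: center (-3/5, -1/2), radius 1/60; x2: center (-1/2, -2/5), radius 1/60; x3: center (-1/2, 7/12), radius 1/30; x4: center (-7/12, 5/12), radius 1/30
One common form — equal.


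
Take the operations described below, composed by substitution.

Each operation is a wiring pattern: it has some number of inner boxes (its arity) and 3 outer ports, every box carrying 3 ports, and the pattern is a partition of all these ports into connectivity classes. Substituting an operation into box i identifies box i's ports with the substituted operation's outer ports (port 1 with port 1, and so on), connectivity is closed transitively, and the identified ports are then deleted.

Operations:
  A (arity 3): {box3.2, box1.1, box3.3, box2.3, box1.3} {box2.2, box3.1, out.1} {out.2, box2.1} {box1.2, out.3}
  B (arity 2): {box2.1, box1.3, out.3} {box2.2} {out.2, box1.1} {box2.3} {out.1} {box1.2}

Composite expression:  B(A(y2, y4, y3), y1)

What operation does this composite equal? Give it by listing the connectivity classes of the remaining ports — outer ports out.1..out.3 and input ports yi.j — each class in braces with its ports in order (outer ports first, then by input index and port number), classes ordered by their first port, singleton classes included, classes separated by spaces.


{out.1} {out.2, y3.1, y4.2} {out.3, y1.1, y2.2} {y1.2} {y1.3} {y2.1, y2.3, y3.2, y3.3, y4.3} {y4.1}

Treat the ports identified at B as solder joints: merge, then drop.
the subtree at A composes to {out.1, y3.1, y4.2} {out.2, y4.1} {out.3, y2.2} {y2.1, y2.3, y3.2, y3.3, y4.3} on (y2, y4, y3); out.j = own outer ports
the subtree at B composes to {out.1} {out.2, y3.1, y4.2} {out.3, y1.1, y2.2} {y1.2} {y1.3} {y2.1, y2.3, y3.2, y3.3, y4.3} {y4.1} on (y2, y4, y3, y1); out.j = own outer ports


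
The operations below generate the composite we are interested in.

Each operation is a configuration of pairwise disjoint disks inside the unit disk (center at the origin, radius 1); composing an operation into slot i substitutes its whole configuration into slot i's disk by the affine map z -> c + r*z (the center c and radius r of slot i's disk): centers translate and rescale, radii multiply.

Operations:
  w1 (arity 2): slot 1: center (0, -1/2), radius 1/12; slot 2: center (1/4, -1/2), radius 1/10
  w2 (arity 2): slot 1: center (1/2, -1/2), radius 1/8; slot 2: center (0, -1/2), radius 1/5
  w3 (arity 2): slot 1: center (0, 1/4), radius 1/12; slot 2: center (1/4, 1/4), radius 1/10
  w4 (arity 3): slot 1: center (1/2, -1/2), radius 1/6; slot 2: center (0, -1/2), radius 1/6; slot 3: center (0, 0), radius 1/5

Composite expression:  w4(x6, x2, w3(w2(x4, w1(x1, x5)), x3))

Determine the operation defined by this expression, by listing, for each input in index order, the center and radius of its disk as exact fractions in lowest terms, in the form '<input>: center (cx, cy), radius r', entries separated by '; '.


x1: center (0, 1/25), radius 1/3600; x2: center (0, -1/2), radius 1/6; x3: center (1/20, 1/20), radius 1/50; x4: center (1/120, 1/24), radius 1/480; x5: center (1/1200, 1/25), radius 1/3000; x6: center (1/2, -1/2), radius 1/6

Each x-disk chains the slot maps above it in w4; radii multiply.
tracing x6 down its 1-map path: center (1/2, -1/2), radius 1/6
tracing x2 down its 1-map path: center (0, -1/2), radius 1/6
tracing x4 down its 3-map path: center (1/120, 1/24), radius 1/480
tracing x1 down its 4-map path: center (0, 1/25), radius 1/3600
tracing x5 down its 4-map path: center (1/1200, 1/25), radius 1/3000
tracing x3 down its 2-map path: center (1/20, 1/20), radius 1/50


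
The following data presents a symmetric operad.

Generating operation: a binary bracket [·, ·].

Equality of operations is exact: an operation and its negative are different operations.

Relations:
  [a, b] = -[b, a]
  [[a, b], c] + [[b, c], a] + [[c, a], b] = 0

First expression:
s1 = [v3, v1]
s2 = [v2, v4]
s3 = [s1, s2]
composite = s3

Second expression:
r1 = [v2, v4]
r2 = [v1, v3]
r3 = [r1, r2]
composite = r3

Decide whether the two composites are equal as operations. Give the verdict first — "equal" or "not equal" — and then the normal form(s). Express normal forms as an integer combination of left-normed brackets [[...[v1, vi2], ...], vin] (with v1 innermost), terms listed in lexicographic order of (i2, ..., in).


equal — both sides give -[[[v1, v3], v2], v4] + [[[v1, v3], v4], v2]

The first composite normalizes to -[[[v1, v3], v2], v4] + [[[v1, v3], v4], v2]
The second composite normalizes to -[[[v1, v3], v2], v4] + [[[v1, v3], v4], v2]
Same normal form: equal.


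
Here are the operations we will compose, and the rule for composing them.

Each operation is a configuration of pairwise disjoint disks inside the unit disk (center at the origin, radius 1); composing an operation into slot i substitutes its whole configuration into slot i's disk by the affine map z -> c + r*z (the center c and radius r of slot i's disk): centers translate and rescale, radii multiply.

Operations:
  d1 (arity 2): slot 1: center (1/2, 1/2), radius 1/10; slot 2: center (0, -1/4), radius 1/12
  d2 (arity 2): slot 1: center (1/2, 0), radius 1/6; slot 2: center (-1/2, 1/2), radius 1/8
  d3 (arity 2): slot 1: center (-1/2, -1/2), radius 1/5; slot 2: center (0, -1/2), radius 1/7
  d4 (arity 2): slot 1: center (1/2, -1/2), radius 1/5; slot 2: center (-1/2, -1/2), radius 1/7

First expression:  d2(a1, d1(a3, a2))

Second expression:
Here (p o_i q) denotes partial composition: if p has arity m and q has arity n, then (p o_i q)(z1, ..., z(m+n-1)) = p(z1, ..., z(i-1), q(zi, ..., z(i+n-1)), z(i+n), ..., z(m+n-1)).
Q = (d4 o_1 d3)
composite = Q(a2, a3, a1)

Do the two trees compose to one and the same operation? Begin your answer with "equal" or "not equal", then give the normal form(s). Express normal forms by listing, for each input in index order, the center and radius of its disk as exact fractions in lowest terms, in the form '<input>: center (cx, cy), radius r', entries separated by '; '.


not equal; the first gives a1: center (1/2, 0), radius 1/6; a2: center (-1/2, 15/32), radius 1/96; a3: center (-7/16, 9/16), radius 1/80 and the second a1: center (-1/2, -1/2), radius 1/7; a2: center (2/5, -3/5), radius 1/25; a3: center (1/2, -3/5), radius 1/35


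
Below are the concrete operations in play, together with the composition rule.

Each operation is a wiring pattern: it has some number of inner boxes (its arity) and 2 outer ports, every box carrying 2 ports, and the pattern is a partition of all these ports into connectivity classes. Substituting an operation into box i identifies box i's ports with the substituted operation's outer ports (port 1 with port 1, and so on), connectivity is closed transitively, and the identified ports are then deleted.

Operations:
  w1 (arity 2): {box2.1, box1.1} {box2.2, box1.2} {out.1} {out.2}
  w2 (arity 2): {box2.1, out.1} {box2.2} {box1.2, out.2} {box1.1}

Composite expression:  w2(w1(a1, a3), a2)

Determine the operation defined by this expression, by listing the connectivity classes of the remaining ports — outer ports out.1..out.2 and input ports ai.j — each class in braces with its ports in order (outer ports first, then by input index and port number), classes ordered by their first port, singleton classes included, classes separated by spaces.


Connectivity passes through glued w2-boundaries; trace each wire chain.
w1 over (a1, a3) gives {out.1} {out.2} {a1.1, a3.1} {a1.2, a3.2}, out.j being that stage's outer ports
w2 over (a1, a3, a2) gives {out.1, a2.1} {out.2} {a1.1, a3.1} {a1.2, a3.2} {a2.2}, out.j being that stage's outer ports

{out.1, a2.1} {out.2} {a1.1, a3.1} {a1.2, a3.2} {a2.2}


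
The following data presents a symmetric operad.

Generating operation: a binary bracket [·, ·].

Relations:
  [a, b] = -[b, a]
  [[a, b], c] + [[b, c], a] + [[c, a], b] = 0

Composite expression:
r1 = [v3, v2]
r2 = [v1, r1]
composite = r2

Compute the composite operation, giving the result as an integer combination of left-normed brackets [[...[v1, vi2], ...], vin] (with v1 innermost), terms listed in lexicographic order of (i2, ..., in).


-[[v1, v2], v3] + [[v1, v3], v2]

Skip Jacobi rewriting: expand, keep v1-initial words, read off terms.
Composite bracket: [v1, [v3, v2]]
Applying ab - ba throughout gives 4 signed words (2^2 = 4).
Keep just the words that open with v1:
  sign of v1v2v3 is -1, so it contributes -[[v1, v2], v3]
  sign of v1v3v2 is +1, so it contributes +[[v1, v3], v2]


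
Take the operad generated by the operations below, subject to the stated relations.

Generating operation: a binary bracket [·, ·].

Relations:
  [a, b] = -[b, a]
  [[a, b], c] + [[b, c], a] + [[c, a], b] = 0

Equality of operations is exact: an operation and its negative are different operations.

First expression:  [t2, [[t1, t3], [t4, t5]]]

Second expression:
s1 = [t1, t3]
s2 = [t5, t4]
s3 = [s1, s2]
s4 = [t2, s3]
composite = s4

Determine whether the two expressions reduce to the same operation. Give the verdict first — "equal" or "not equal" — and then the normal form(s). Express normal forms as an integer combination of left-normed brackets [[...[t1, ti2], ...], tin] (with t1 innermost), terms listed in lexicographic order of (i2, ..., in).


not equal: they reduce to -[[[[t1, t3], t4], t5], t2] + [[[[t1, t3], t5], t4], t2] and [[[[t1, t3], t4], t5], t2] - [[[[t1, t3], t5], t4], t2]


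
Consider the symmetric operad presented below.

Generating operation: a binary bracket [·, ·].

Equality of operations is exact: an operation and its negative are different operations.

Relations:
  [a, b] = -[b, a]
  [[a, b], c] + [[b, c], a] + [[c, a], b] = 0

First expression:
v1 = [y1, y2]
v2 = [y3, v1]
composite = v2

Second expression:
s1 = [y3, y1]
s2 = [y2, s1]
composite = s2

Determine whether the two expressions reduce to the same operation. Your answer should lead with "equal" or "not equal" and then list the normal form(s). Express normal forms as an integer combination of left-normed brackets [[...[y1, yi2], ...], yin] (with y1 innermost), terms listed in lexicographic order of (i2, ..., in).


The first expression reduces to -[[y1, y2], y3]
The second expression reduces to [[y1, y3], y2]
The forms do not match — not equal.

not equal: they reduce to -[[y1, y2], y3] and [[y1, y3], y2]


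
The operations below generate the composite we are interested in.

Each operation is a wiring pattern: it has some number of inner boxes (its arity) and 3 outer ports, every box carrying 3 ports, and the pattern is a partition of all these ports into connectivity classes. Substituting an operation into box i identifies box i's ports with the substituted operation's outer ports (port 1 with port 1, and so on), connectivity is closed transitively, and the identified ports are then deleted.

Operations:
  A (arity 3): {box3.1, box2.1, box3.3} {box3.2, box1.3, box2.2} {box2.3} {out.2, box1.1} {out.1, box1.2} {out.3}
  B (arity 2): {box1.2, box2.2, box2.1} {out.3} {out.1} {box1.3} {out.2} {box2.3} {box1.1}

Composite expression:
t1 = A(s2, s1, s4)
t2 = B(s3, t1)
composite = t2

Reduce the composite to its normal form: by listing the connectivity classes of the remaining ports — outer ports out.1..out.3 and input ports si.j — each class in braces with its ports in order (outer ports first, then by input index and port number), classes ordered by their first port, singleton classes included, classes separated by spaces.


{out.1} {out.2} {out.3} {s1.1, s4.1, s4.3} {s1.2, s2.3, s4.2} {s1.3} {s2.1, s2.2, s3.2} {s3.1} {s3.3}

Reachability decides: close wires over B-identified ports.
A over (s2, s1, s4) gives {out.1, s2.2} {out.2, s2.1} {out.3} {s1.1, s4.1, s4.3} {s1.2, s2.3, s4.2} {s1.3}, out.j being that stage's outer ports
B over (s3, s2, s1, s4) gives {out.1} {out.2} {out.3} {s1.1, s4.1, s4.3} {s1.2, s2.3, s4.2} {s1.3} {s2.1, s2.2, s3.2} {s3.1} {s3.3}, out.j being that stage's outer ports


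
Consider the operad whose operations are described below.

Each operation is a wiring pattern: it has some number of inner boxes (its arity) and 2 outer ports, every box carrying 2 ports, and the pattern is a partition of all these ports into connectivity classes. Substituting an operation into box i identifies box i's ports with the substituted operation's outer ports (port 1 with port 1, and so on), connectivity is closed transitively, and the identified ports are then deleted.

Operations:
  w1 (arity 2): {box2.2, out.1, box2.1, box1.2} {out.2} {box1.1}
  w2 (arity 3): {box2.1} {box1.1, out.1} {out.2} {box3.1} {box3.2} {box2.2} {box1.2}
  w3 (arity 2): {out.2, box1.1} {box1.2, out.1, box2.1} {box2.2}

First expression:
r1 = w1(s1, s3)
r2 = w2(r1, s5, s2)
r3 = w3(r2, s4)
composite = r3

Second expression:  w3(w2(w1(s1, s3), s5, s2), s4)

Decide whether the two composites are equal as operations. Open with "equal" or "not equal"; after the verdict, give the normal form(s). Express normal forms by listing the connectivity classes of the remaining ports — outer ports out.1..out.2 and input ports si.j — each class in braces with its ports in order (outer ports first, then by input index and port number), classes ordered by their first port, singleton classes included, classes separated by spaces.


In normal form, the first expression is {out.1, s4.1} {out.2, s1.2, s3.1, s3.2} {s1.1} {s2.1} {s2.2} {s4.2} {s5.1} {s5.2}
In normal form, the second expression is {out.1, s4.1} {out.2, s1.2, s3.1, s3.2} {s1.1} {s2.1} {s2.2} {s4.2} {s5.1} {s5.2}
Same normal form: equal.

equal; both compose to {out.1, s4.1} {out.2, s1.2, s3.1, s3.2} {s1.1} {s2.1} {s2.2} {s4.2} {s5.1} {s5.2}


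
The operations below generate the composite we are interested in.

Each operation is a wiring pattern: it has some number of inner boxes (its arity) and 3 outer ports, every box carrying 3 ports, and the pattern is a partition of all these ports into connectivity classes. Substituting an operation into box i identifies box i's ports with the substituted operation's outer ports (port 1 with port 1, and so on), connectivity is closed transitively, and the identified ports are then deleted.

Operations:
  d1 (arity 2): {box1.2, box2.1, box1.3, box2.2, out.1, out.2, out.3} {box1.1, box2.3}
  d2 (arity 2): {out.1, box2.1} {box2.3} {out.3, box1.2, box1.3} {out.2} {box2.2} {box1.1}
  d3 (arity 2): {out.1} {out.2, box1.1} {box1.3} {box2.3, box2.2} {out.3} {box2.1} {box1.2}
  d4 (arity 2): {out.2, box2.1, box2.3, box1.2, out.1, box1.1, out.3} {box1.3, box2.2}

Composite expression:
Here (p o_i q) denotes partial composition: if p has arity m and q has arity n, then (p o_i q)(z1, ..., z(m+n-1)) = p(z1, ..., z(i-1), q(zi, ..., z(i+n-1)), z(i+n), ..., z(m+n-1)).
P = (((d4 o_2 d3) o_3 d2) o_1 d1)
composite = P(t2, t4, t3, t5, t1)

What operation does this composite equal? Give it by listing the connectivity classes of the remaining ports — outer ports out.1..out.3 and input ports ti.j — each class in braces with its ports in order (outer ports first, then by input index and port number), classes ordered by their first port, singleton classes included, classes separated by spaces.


Two ports join when wires chain via d4-identified ports.
through d1, on inputs (t2, t4): {out.1, out.2, out.3, t2.2, t2.3, t4.1, t4.2} {t2.1, t4.3} (out.j = stage outer ports)
through d2, on inputs (t5, t1): {out.1, t1.1} {out.2} {out.3, t5.2, t5.3} {t1.2} {t1.3} {t5.1} (out.j = stage outer ports)
through d3, on inputs (t3, t5, t1): {out.1} {out.2, t3.1} {out.3} {t1.1} {t1.2} {t1.3} {t3.2} {t3.3} {t5.1} {t5.2, t5.3} (out.j = stage outer ports)
through d4, on inputs (t2, t4, t3, t5, t1): {out.1, out.2, out.3, t2.2, t2.3, t3.1, t4.1, t4.2} {t1.1} {t1.2} {t1.3} {t2.1, t4.3} {t3.2} {t3.3} {t5.1} {t5.2, t5.3} (out.j = stage outer ports)

{out.1, out.2, out.3, t2.2, t2.3, t3.1, t4.1, t4.2} {t1.1} {t1.2} {t1.3} {t2.1, t4.3} {t3.2} {t3.3} {t5.1} {t5.2, t5.3}


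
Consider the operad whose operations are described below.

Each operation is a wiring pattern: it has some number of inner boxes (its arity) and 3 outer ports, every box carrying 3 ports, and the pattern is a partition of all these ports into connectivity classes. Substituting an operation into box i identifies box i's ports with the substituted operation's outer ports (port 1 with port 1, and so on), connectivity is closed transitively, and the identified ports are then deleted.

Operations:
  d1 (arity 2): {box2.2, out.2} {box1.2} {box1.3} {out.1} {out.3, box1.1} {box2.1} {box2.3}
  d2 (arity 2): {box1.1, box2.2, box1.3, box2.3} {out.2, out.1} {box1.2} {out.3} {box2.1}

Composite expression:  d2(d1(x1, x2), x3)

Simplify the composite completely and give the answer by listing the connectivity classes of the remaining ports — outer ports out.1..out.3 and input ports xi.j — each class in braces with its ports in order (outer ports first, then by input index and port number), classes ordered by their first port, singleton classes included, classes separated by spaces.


{out.1, out.2} {out.3} {x1.1, x3.2, x3.3} {x1.2} {x1.3} {x2.1} {x2.2} {x2.3} {x3.1}

Two ports join when wires chain via d2-identified ports.
composing d1 on (x1, x2), with out.j its own outer ports: {out.1} {out.2, x2.2} {out.3, x1.1} {x1.2} {x1.3} {x2.1} {x2.3}
composing d2 on (x1, x2, x3), with out.j its own outer ports: {out.1, out.2} {out.3} {x1.1, x3.2, x3.3} {x1.2} {x1.3} {x2.1} {x2.2} {x2.3} {x3.1}


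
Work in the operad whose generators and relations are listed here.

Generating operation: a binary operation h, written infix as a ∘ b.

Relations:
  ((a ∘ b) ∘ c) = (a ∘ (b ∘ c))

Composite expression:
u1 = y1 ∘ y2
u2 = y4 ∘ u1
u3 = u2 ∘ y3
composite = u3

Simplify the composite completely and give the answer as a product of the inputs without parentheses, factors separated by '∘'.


All parenthesizations of h agree; list the y-inputs left to right.
(y1 ∘ y2) unparenthesizes to y1 ∘ y2
(y4 ∘ (y1 ∘ y2)) unparenthesizes to y4 ∘ y1 ∘ y2
((y4 ∘ (y1 ∘ y2)) ∘ y3) unparenthesizes to y4 ∘ y1 ∘ y2 ∘ y3

y4 ∘ y1 ∘ y2 ∘ y3


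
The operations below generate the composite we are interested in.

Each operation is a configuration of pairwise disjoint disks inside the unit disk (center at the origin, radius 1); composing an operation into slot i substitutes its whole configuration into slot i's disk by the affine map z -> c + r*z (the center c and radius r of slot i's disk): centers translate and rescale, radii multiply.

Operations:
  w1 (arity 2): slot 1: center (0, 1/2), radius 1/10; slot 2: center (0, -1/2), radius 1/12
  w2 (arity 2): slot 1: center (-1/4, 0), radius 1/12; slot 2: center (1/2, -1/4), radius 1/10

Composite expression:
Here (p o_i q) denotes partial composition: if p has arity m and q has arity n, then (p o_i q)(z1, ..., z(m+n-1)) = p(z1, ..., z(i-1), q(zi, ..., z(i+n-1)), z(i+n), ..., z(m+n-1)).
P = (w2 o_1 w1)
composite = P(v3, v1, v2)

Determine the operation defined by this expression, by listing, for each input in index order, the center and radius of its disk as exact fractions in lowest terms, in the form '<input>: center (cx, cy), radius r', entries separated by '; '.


v1: center (-1/4, -1/24), radius 1/144; v2: center (1/2, -1/4), radius 1/10; v3: center (-1/4, 1/24), radius 1/120

Each v-disk chains the slot maps above it in w2; radii multiply.
for v3, the 2-step affine chain lands on center (-1/4, 1/24), radius 1/120
for v1, the 2-step affine chain lands on center (-1/4, -1/24), radius 1/144
for v2, the 1-step affine chain lands on center (1/2, -1/4), radius 1/10


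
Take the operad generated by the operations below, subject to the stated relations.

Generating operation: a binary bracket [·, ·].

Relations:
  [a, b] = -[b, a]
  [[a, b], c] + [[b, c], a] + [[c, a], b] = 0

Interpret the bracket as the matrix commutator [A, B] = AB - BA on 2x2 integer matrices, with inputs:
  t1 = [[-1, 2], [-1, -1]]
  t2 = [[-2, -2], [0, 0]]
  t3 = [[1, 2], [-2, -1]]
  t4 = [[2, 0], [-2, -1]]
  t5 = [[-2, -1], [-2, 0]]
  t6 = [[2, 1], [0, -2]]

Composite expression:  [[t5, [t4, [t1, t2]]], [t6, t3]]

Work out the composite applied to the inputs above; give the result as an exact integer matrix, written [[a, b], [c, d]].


[[104, 232], [-240, -104]]

[t1, t2] = [[-2, 4], [2, 2]]
[t4, [t1, t2]] = [[8, 12], [2, -8]]
[t5, [t4, [t1, t2]]] = [[22, -8], [-28, -22]]
[t6, t3] = [[-2, 6], [8, 2]]
[[t5, [t4, [t1, t2]]], [t6, t3]] = [[104, 232], [-240, -104]]


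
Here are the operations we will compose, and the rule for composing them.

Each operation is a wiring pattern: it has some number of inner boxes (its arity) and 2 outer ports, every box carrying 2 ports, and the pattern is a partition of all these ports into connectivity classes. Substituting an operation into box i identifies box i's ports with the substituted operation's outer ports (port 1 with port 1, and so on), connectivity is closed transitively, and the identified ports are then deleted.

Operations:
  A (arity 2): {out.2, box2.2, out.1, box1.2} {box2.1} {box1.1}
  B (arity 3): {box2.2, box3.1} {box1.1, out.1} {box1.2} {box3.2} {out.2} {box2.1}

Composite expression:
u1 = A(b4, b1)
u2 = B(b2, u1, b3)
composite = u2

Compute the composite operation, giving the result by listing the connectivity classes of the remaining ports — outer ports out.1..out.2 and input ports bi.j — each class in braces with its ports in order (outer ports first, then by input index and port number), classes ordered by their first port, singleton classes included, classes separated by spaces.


{out.1, b2.1} {out.2} {b1.1} {b1.2, b3.1, b4.2} {b2.2} {b3.2} {b4.1}

Treat the ports identified at B as solder joints: merge, then drop.
composing A on (b4, b1), with out.j its own outer ports: {out.1, out.2, b1.2, b4.2} {b1.1} {b4.1}
composing B on (b2, b4, b1, b3), with out.j its own outer ports: {out.1, b2.1} {out.2} {b1.1} {b1.2, b3.1, b4.2} {b2.2} {b3.2} {b4.1}


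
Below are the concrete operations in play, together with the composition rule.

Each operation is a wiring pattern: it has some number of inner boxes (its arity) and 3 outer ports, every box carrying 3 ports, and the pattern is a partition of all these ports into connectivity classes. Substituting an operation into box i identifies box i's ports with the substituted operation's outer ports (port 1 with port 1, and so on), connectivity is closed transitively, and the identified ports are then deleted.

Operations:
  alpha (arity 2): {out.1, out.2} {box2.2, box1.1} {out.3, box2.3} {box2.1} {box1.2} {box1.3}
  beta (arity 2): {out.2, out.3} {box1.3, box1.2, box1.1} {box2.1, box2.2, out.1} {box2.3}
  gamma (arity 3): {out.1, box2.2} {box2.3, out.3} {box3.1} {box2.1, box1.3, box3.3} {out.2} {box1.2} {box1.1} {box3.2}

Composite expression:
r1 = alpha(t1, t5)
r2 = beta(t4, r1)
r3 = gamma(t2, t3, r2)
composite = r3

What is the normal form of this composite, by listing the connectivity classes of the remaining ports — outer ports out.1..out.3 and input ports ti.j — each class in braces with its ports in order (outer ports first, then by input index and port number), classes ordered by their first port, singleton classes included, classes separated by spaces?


{out.1, t3.2} {out.2} {out.3, t3.3} {t1.1, t5.2} {t1.2} {t1.3} {t2.1} {t2.2} {t2.3, t3.1} {t4.1, t4.2, t4.3} {t5.1} {t5.3}

After gluing at gamma, chains via deleted ports link the t-ports.
composing alpha on (t1, t5), with out.j its own outer ports: {out.1, out.2} {out.3, t5.3} {t1.1, t5.2} {t1.2} {t1.3} {t5.1}
composing beta on (t4, t1, t5), with out.j its own outer ports: {out.1} {out.2, out.3} {t1.1, t5.2} {t1.2} {t1.3} {t4.1, t4.2, t4.3} {t5.1} {t5.3}
composing gamma on (t2, t3, t4, t1, t5), with out.j its own outer ports: {out.1, t3.2} {out.2} {out.3, t3.3} {t1.1, t5.2} {t1.2} {t1.3} {t2.1} {t2.2} {t2.3, t3.1} {t4.1, t4.2, t4.3} {t5.1} {t5.3}


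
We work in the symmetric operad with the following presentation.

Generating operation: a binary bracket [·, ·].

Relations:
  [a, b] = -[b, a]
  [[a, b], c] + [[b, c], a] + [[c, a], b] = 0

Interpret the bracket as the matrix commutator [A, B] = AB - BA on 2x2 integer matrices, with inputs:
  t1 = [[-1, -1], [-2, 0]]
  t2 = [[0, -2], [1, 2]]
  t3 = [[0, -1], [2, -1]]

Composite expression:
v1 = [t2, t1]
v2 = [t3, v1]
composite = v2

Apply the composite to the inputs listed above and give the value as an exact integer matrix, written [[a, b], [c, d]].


[[5, 10], [25, -5]]

[t2, t1] = [[5, 0], [-5, -5]]
[t3, [t2, t1]] = [[5, 10], [25, -5]]


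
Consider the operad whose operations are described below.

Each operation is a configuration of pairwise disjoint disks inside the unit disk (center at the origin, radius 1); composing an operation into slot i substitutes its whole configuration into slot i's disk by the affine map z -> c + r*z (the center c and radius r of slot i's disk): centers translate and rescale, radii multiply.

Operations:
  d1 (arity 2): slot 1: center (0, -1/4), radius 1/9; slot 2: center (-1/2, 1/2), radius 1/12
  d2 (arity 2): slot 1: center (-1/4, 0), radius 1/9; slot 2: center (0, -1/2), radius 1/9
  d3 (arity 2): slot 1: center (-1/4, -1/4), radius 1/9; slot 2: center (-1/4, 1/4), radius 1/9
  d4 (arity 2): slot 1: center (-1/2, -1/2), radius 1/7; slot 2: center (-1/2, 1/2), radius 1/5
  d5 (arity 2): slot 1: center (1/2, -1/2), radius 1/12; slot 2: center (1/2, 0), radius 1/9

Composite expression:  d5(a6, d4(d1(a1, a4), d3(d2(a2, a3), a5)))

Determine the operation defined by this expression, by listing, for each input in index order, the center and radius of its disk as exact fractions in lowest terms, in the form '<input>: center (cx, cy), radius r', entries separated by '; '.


a1: center (4/9, -5/84), radius 1/567; a2: center (71/162, 1/20), radius 1/3645; a3: center (79/180, 79/1620), radius 1/3645; a4: center (55/126, -1/21), radius 1/756; a5: center (79/180, 11/180), radius 1/405; a6: center (1/2, -1/2), radius 1/12

Follow each a-input down from d5: c' goes to c + r*c', radius to r*r'.
input a6: composing its 1 substitution step yields center (1/2, -1/2), radius 1/12
input a1: composing its 3 substitution steps yields center (4/9, -5/84), radius 1/567
input a4: composing its 3 substitution steps yields center (55/126, -1/21), radius 1/756
input a2: composing its 4 substitution steps yields center (71/162, 1/20), radius 1/3645
input a3: composing its 4 substitution steps yields center (79/180, 79/1620), radius 1/3645
input a5: composing its 3 substitution steps yields center (79/180, 11/180), radius 1/405


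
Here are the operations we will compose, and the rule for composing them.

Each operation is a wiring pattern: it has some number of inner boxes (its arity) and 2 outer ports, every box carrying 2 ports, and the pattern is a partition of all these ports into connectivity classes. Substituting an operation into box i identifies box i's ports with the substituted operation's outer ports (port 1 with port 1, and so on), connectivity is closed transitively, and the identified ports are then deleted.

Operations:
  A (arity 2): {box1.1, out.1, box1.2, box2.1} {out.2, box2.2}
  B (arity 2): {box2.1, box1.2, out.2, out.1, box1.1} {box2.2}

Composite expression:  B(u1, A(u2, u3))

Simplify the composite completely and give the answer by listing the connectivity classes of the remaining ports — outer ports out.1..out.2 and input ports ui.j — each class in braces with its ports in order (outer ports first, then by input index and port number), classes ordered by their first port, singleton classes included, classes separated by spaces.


{out.1, out.2, u1.1, u1.2, u2.1, u2.2, u3.1} {u3.2}

After gluing at B, chains via deleted ports link the u-ports.
composing A on (u2, u3), with out.j its own outer ports: {out.1, u2.1, u2.2, u3.1} {out.2, u3.2}
composing B on (u1, u2, u3), with out.j its own outer ports: {out.1, out.2, u1.1, u1.2, u2.1, u2.2, u3.1} {u3.2}


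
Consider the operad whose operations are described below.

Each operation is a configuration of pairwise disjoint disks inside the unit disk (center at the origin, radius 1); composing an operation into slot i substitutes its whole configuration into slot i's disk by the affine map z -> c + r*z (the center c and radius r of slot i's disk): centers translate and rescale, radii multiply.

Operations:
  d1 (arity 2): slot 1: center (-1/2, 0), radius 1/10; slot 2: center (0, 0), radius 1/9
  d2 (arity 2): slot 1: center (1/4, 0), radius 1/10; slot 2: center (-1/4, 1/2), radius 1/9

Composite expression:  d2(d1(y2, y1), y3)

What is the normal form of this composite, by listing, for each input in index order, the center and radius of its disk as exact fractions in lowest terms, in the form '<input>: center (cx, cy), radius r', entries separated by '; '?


Follow each y-input down from d2: c' goes to c + r*c', radius to r*r'.
tracing y2 down its 2-map path: center (1/5, 0), radius 1/100
tracing y1 down its 2-map path: center (1/4, 0), radius 1/90
tracing y3 down its 1-map path: center (-1/4, 1/2), radius 1/9

y1: center (1/4, 0), radius 1/90; y2: center (1/5, 0), radius 1/100; y3: center (-1/4, 1/2), radius 1/9


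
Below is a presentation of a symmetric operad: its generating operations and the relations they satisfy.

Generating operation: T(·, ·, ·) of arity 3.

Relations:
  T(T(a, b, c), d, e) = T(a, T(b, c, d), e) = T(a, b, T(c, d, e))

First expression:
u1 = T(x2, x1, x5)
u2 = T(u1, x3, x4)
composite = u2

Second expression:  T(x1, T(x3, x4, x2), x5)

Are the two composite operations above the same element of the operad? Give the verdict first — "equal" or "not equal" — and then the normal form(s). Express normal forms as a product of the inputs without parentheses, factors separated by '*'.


not equal: they reduce to x2 * x1 * x5 * x3 * x4 and x1 * x3 * x4 * x2 * x5

Reducing the first expression gives x2 * x1 * x5 * x3 * x4
Reducing the second expression gives x1 * x3 * x4 * x2 * x5
The normal forms differ: not equal.


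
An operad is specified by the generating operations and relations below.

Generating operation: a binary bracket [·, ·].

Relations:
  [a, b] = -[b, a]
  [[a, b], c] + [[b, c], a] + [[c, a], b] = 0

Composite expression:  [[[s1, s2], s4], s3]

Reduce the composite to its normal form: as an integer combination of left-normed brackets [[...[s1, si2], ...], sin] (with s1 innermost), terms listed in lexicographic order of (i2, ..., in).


Antisymmetry and Jacobi reduce to s1-anchored left-normed brackets.
Composite bracket: [[[s1, s2], s4], s3]
Under [a, b] = ab - ba we get 8 signed associative words (2^3 = 8).
Words beginning with s1 determine it all:
  s1s2s4s3 appears with sign +1, giving the term +[[[s1, s2], s4], s3]

[[[s1, s2], s4], s3]


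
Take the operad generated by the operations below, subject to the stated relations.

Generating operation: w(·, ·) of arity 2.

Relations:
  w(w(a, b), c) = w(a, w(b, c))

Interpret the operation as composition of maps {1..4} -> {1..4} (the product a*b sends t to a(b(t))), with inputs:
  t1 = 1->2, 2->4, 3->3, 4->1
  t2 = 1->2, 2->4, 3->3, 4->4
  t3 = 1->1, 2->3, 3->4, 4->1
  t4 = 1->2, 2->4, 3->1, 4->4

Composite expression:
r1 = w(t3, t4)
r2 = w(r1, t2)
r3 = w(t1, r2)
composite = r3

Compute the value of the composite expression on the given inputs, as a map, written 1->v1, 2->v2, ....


1->2, 2->2, 3->2, 4->2

w(t3, t4) = 1->3, 2->1, 3->1, 4->1
w(w(t3, t4), t2) = 1->1, 2->1, 3->1, 4->1
w(t1, w(w(t3, t4), t2)) = 1->2, 2->2, 3->2, 4->2


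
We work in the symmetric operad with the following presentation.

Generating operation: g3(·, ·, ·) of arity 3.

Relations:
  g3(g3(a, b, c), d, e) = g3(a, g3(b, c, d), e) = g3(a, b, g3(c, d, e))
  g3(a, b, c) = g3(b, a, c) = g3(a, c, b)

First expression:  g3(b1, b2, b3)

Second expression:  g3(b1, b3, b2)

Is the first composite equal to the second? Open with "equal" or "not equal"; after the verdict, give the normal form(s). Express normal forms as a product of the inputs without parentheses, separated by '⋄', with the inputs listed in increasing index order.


equal — both sides give b1 ⋄ b2 ⋄ b3

Reducing the first expression gives b1 ⋄ b2 ⋄ b3
Reducing the second expression gives b1 ⋄ b2 ⋄ b3
One common form — equal.


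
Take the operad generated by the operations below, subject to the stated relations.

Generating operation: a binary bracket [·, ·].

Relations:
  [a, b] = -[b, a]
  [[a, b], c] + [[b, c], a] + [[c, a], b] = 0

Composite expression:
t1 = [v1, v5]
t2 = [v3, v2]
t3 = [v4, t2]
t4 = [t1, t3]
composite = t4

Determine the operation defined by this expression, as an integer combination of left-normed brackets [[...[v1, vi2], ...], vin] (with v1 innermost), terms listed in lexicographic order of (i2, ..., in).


[[[[v1, v5], v2], v3], v4] - [[[[v1, v5], v3], v2], v4] - [[[[v1, v5], v4], v2], v3] + [[[[v1, v5], v4], v3], v2]

In the tensor algebra, words opening v1 carry the v1-anchored form.
Composite bracket: [[v1, v5], [v4, [v3, v2]]]
Under [a, b] = ab - ba we get 16 signed associative words (2^4 = 16).
The v1-initial words carry the normal form:
  sign of v1v5v2v3v4 is +1, so it contributes +[[[[v1, v5], v2], v3], v4]
  sign of v1v5v3v2v4 is -1, so it contributes -[[[[v1, v5], v3], v2], v4]
  sign of v1v5v4v2v3 is -1, so it contributes -[[[[v1, v5], v4], v2], v3]
  sign of v1v5v4v3v2 is +1, so it contributes +[[[[v1, v5], v4], v3], v2]


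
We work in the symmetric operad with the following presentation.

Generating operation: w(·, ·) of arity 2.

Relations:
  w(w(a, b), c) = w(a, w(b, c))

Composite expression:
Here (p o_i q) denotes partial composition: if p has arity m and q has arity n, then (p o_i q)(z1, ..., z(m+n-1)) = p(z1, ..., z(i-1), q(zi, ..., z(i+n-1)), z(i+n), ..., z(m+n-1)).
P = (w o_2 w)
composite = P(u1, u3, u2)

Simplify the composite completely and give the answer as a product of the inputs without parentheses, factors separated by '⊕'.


u1 ⊕ u3 ⊕ u2

The w-tree's shape is irrelevant; the u-reading-order decides.
w(u3, u2) spells out as u3 ⊕ u2
w(u1, w(u3, u2)) spells out as u1 ⊕ u3 ⊕ u2


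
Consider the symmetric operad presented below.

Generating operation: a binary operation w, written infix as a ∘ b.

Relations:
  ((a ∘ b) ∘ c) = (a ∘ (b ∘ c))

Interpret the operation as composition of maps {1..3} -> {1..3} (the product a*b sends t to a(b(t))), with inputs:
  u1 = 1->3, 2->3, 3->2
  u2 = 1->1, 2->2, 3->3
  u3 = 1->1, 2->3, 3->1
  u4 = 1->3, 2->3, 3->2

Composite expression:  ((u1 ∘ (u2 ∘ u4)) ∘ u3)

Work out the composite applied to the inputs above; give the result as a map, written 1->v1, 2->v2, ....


1->2, 2->3, 3->2

(u2 ∘ u4) = 1->3, 2->3, 3->2
(u1 ∘ (u2 ∘ u4)) = 1->2, 2->2, 3->3
((u1 ∘ (u2 ∘ u4)) ∘ u3) = 1->2, 2->3, 3->2


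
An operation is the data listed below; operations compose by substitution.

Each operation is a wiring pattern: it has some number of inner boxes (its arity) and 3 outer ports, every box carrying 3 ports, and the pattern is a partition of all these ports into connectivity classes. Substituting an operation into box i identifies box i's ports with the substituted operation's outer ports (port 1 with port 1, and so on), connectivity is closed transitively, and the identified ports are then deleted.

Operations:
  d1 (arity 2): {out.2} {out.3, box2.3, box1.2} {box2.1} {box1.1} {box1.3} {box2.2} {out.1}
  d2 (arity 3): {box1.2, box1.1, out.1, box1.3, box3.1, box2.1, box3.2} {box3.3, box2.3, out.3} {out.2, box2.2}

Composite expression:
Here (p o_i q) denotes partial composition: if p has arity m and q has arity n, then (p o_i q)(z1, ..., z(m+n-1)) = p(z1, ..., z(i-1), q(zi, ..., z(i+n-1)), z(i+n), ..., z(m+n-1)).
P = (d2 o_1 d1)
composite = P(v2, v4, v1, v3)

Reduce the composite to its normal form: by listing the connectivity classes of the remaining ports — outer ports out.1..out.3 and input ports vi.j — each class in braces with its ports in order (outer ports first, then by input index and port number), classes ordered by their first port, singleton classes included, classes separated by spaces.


{out.1, v1.1, v2.2, v3.1, v3.2, v4.3} {out.2, v1.2} {out.3, v1.3, v3.3} {v2.1} {v2.3} {v4.1} {v4.2}

Reachability decides: close wires over d2-identified ports.
through d1, on inputs (v2, v4): {out.1} {out.2} {out.3, v2.2, v4.3} {v2.1} {v2.3} {v4.1} {v4.2} (out.j = stage outer ports)
through d2, on inputs (v2, v4, v1, v3): {out.1, v1.1, v2.2, v3.1, v3.2, v4.3} {out.2, v1.2} {out.3, v1.3, v3.3} {v2.1} {v2.3} {v4.1} {v4.2} (out.j = stage outer ports)


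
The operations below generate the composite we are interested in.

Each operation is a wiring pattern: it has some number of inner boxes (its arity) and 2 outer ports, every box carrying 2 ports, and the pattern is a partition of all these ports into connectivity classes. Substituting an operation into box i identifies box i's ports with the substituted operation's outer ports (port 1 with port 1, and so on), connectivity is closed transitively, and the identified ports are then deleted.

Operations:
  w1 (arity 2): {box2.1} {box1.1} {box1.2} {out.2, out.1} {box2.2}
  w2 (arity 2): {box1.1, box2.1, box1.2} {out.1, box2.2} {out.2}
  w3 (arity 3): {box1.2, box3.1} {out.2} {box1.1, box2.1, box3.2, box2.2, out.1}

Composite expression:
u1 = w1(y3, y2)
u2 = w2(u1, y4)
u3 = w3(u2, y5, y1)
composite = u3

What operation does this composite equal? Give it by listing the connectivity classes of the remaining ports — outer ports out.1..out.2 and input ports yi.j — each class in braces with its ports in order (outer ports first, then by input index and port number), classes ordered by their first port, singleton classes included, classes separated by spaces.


{out.1, y1.2, y4.2, y5.1, y5.2} {out.2} {y1.1} {y2.1} {y2.2} {y3.1} {y3.2} {y4.1}

Two ports join when wires chain via w3-identified ports.
w1 over (y3, y2) gives {out.1, out.2} {y2.1} {y2.2} {y3.1} {y3.2}, out.j being that stage's outer ports
w2 over (y3, y2, y4) gives {out.1, y4.2} {out.2} {y2.1} {y2.2} {y3.1} {y3.2} {y4.1}, out.j being that stage's outer ports
w3 over (y3, y2, y4, y5, y1) gives {out.1, y1.2, y4.2, y5.1, y5.2} {out.2} {y1.1} {y2.1} {y2.2} {y3.1} {y3.2} {y4.1}, out.j being that stage's outer ports
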